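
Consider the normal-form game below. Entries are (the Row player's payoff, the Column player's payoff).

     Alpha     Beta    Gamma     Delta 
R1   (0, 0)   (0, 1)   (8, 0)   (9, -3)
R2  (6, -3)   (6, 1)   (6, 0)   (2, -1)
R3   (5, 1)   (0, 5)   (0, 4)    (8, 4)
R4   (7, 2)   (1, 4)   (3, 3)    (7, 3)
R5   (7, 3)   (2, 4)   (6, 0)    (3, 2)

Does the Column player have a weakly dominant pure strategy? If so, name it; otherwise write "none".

Beta vs Alpha: R1: 1>0, R2: 1>-3, R3: 5>1, R4: 4>2, R5: 4>3.
Beta vs Gamma: R1: 1>0, R2: 1>0, R3: 5>4, R4: 4>3, R5: 4>0.
Beta vs Delta: R1: 1>-3, R2: 1>-1, R3: 5>4, R4: 4>3, R5: 4>2.
Beta is at least as good as every other strategy against every opponent action, so it is weakly dominant.

Beta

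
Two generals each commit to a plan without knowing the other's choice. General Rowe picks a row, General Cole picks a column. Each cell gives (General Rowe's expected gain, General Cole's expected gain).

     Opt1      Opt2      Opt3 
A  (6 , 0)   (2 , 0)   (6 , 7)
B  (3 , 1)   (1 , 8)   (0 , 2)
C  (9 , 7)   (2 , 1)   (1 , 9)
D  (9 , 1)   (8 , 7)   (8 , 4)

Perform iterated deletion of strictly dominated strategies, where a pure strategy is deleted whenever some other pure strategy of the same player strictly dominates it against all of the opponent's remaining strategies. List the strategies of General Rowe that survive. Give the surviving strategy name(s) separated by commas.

General Rowe's strategy A is strictly dominated by D (Opt1: 9>6, Opt2: 8>2, Opt3: 8>6) and is removed.
General Rowe's strategy B is strictly dominated by C (Opt1: 9>3, Opt2: 2>1, Opt3: 1>0) and is removed.
For General Cole, Opt3 strictly dominates Opt1 on the remaining rows (C: 9>7, D: 4>1); eliminate Opt1.
General Rowe's strategy C is strictly dominated by D (Opt2: 8>2, Opt3: 8>1) and is removed.
Column Opt3 is eliminated: Opt2 beats it against every remaining row (D: 7>4).
Among the remaining strategies, none is strictly dominated by another pure strategy of the same player, so the elimination stops.
Surviving strategies — General Rowe: {D}; General Cole: {Opt2}.

D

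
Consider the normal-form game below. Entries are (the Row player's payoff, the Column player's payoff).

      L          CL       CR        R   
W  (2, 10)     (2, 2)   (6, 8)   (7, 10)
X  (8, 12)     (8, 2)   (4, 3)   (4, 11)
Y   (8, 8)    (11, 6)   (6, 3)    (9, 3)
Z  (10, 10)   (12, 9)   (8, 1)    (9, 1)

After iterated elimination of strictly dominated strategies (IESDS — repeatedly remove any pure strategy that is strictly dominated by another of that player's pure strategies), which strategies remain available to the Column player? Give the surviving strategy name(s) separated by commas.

L

Row W is eliminated: Z beats it against every remaining column (L: 10>2, CL: 12>2, CR: 8>6, R: 9>7).
For the Row player, Z strictly dominates X on the remaining columns (L: 10>8, CL: 12>8, CR: 8>4, R: 9>4); eliminate X.
For the Column player, L strictly dominates CL on the remaining rows (Y: 8>6, Z: 10>9); eliminate CL.
The Column player's strategy CR is strictly dominated by L (Y: 8>3, Z: 10>1) and is removed.
For the Column player, L strictly dominates R on the remaining rows (Y: 8>3, Z: 10>1); eliminate R.
Row Y is eliminated: Z beats it against every remaining column (L: 10>8).
Among the remaining strategies, none is strictly dominated by another pure strategy of the same player, so the elimination stops.
Surviving strategies — the Row player: {Z}; the Column player: {L}.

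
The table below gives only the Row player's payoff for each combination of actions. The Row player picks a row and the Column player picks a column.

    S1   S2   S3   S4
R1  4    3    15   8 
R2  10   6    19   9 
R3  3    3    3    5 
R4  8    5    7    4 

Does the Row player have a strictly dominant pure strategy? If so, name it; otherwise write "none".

R2 vs R1: S1: 10>4, S2: 6>3, S3: 19>15, S4: 9>8.
R2 vs R3: S1: 10>3, S2: 6>3, S3: 19>3, S4: 9>5.
R2 vs R4: S1: 10>8, S2: 6>5, S3: 19>7, S4: 9>4.
R2 strictly beats every other strategy against every opponent action, so it is strictly dominant.

R2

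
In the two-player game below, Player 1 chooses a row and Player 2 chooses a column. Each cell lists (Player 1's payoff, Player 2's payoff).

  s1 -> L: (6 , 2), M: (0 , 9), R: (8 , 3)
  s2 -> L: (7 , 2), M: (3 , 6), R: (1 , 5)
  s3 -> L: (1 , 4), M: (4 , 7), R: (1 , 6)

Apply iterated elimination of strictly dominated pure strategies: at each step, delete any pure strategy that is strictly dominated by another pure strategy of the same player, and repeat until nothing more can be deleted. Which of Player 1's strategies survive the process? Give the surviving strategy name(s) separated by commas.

For Player 2, M strictly dominates L on the remaining rows (s1: 9>2, s2: 6>2, s3: 7>4); eliminate L.
For Player 2, M strictly dominates R on the remaining rows (s1: 9>3, s2: 6>5, s3: 7>6); eliminate R.
For Player 1, s2 strictly dominates s1 on the remaining columns (M: 3>0); eliminate s1.
Player 1's strategy s2 is strictly dominated by s3 (M: 4>3) and is removed.
Among the remaining strategies, none is strictly dominated by another pure strategy of the same player, so the elimination stops.
Surviving strategies — Player 1: {s3}; Player 2: {M}.

s3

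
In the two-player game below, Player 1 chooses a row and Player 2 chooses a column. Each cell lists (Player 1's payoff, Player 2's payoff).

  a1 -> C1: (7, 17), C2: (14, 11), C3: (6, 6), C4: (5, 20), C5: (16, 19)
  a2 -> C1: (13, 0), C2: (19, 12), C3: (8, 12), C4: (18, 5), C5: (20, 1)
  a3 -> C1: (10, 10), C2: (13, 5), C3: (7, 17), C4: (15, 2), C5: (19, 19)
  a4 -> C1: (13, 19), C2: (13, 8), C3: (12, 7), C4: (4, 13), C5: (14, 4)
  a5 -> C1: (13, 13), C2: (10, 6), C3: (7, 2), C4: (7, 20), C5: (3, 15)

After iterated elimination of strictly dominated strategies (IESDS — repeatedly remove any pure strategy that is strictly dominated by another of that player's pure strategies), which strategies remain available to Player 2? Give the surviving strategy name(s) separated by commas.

C1, C2, C3, C4

Player 1's strategy a1 is strictly dominated by a2 (C1: 13>7, C2: 19>14, C3: 8>6, C4: 18>5, C5: 20>16) and is removed.
Row a3 is eliminated: a2 beats it against every remaining column (C1: 13>10, C2: 19>13, C3: 8>7, C4: 18>15, C5: 20>19).
For Player 2, C4 strictly dominates C5 on the remaining rows (a2: 5>1, a4: 13>4, a5: 20>15); eliminate C5.
Among the remaining strategies, none is strictly dominated by another pure strategy of the same player, so the elimination stops.
Surviving strategies — Player 1: {a2, a4, a5}; Player 2: {C1, C2, C3, C4}.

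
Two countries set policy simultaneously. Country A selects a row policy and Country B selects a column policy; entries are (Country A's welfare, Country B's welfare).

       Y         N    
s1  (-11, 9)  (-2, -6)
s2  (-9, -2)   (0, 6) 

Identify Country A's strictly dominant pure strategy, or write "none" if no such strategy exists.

s2 vs s1: Y: -9>-11, N: 0>-2.
s2 strictly beats every other strategy against every opponent action, so it is strictly dominant.

s2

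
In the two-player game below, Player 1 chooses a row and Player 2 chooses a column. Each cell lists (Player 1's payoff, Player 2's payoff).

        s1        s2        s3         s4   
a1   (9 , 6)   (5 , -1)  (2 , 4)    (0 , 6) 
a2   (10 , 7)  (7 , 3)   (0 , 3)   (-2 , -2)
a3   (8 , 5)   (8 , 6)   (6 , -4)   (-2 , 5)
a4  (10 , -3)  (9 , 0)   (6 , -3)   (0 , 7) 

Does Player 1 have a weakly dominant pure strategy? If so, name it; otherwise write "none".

a4

a4 vs a1: s1: 10>9, s2: 9>5, s3: 6>2, s4: 0=0.
a4 vs a2: s1: 10=10, s2: 9>7, s3: 6>0, s4: 0>-2.
a4 vs a3: s1: 10>8, s2: 9>8, s3: 6=6, s4: 0>-2.
a4 is at least as good as every other strategy against every opponent action, so it is weakly dominant.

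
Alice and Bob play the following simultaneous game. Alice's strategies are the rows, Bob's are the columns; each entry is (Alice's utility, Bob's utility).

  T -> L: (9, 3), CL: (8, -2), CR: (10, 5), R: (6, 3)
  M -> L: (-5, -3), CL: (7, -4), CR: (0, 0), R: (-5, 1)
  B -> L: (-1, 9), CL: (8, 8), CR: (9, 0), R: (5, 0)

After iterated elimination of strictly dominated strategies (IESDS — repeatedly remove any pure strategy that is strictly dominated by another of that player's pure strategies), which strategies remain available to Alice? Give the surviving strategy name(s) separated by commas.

Row M is eliminated: T beats it against every remaining column (L: 9>-5, CL: 8>7, CR: 10>0, R: 6>-5).
Column CL is eliminated: L beats it against every remaining row (T: 3>-2, B: 9>8).
Alice's strategy B is strictly dominated by T (L: 9>-1, CR: 10>9, R: 6>5) and is removed.
Bob's strategy L is strictly dominated by CR (T: 5>3) and is removed.
Bob's strategy R is strictly dominated by CR (T: 5>3) and is removed.
Among the remaining strategies, none is strictly dominated by another pure strategy of the same player, so the elimination stops.
Surviving strategies — Alice: {T}; Bob: {CR}.

T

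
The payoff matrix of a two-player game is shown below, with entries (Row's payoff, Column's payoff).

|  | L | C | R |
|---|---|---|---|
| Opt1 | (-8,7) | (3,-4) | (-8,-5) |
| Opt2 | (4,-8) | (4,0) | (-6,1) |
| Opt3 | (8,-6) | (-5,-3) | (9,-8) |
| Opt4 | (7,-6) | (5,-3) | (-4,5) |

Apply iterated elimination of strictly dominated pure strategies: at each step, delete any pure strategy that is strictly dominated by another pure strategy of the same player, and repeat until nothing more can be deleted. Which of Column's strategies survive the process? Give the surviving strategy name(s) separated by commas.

For Row, Opt2 strictly dominates Opt1 on the remaining columns (L: 4>-8, C: 4>3, R: -6>-8); eliminate Opt1.
Row's strategy Opt2 is strictly dominated by Opt4 (L: 7>4, C: 5>4, R: -4>-6) and is removed.
For Column, C strictly dominates L on the remaining rows (Opt3: -3>-6, Opt4: -3>-6); eliminate L.
Among the remaining strategies, none is strictly dominated by another pure strategy of the same player, so the elimination stops.
Surviving strategies — Row: {Opt3, Opt4}; Column: {C, R}.

C, R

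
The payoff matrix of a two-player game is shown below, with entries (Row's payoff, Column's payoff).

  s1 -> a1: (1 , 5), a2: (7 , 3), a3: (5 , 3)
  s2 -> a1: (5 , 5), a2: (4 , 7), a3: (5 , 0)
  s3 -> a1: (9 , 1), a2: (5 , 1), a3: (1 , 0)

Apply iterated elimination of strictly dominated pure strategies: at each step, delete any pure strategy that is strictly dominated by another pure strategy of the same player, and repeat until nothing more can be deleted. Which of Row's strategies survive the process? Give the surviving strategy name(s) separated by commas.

Column's strategy a3 is strictly dominated by a1 (s1: 5>3, s2: 5>0, s3: 1>0) and is removed.
Row's strategy s2 is strictly dominated by s3 (a1: 9>5, a2: 5>4) and is removed.
Among the remaining strategies, none is strictly dominated by another pure strategy of the same player, so the elimination stops.
Surviving strategies — Row: {s1, s3}; Column: {a1, a2}.

s1, s3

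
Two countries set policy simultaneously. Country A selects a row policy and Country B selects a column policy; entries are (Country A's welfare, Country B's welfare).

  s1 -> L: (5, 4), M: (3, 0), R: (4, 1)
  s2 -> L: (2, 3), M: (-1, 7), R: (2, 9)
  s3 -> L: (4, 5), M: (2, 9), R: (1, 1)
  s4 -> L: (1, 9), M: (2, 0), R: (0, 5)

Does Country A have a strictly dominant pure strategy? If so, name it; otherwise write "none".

s1 vs s2: L: 5>2, M: 3>-1, R: 4>2.
s1 vs s3: L: 5>4, M: 3>2, R: 4>1.
s1 vs s4: L: 5>1, M: 3>2, R: 4>0.
s1 strictly beats every other strategy against every opponent action, so it is strictly dominant.

s1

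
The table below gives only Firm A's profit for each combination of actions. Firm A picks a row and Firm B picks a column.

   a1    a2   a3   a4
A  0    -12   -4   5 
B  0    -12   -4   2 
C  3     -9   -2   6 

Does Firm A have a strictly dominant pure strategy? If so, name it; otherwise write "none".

C vs A: a1: 3>0, a2: -9>-12, a3: -2>-4, a4: 6>5.
C vs B: a1: 3>0, a2: -9>-12, a3: -2>-4, a4: 6>2.
C strictly beats every other strategy against every opponent action, so it is strictly dominant.

C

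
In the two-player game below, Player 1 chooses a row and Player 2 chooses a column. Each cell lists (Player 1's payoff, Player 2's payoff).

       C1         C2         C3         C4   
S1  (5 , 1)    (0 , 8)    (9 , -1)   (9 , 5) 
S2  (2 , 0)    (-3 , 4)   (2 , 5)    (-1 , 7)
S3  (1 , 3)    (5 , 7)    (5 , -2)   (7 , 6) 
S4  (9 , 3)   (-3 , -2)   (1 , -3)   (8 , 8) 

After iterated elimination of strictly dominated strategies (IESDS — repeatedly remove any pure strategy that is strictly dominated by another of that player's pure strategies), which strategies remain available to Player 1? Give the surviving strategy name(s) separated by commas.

S3

Player 1's strategy S2 is strictly dominated by S1 (C1: 5>2, C2: 0>-3, C3: 9>2, C4: 9>-1) and is removed.
For Player 2, C4 strictly dominates C1 on the remaining rows (S1: 5>1, S3: 6>3, S4: 8>3); eliminate C1.
For Player 1, S1 strictly dominates S4 on the remaining columns (C2: 0>-3, C3: 9>1, C4: 9>8); eliminate S4.
For Player 2, C2 strictly dominates C3 on the remaining rows (S1: 8>-1, S3: 7>-2); eliminate C3.
For Player 2, C2 strictly dominates C4 on the remaining rows (S1: 8>5, S3: 7>6); eliminate C4.
Row S1 is eliminated: S3 beats it against every remaining column (C2: 5>0).
Among the remaining strategies, none is strictly dominated by another pure strategy of the same player, so the elimination stops.
Surviving strategies — Player 1: {S3}; Player 2: {C2}.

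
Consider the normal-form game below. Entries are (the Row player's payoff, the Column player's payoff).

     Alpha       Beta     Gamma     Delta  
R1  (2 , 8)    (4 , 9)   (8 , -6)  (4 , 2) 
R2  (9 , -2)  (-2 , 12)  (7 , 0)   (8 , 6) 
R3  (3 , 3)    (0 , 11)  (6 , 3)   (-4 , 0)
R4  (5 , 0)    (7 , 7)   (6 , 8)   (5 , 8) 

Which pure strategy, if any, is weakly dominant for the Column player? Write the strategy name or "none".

none

Alpha fails to dominate Beta at R1 (8<9).
Beta fails to dominate Gamma at R4 (7<8).
Gamma fails to dominate Alpha at R1 (-6<8).
Delta fails to dominate Alpha at R1 (2<8).
No single strategy dominates all the others.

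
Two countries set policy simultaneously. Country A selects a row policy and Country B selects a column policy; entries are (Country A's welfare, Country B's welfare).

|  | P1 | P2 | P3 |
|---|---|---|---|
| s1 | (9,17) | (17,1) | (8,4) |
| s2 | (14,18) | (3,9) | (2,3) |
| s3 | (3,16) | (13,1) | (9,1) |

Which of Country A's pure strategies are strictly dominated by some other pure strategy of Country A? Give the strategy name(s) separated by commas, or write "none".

Nothing dominates s1: s2 at P2 (17>3); s3 at P1 (9>3).
s2: no other strategy beats it everywhere (s1 at P1 (14>9); s3 at P1 (14>3)).
s3 is not dominated — it holds its own against s1 at P3 (9>8); s2 at P2 (13>3).

none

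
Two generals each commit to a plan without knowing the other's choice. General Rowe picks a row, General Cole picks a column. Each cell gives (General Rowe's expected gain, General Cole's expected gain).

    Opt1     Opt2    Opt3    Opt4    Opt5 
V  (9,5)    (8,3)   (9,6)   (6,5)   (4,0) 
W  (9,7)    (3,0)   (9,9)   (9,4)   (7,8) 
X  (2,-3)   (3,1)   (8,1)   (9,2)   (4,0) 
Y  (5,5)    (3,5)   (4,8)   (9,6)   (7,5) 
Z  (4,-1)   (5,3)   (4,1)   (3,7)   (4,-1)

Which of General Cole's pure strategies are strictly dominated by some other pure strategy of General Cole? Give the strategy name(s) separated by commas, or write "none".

Opt1: dominated, since Opt3 does at least as well everywhere (V: 6>5, W: 9>7, X: 1>-3, Y: 8>5, Z: 1>-1).
Opt4 strictly dominates Opt2 — V: 5>3, W: 4>0, X: 2>1, Y: 6>5, Z: 7>3.
Opt3 is not dominated — it holds its own against Opt1 at V (6>5); Opt2 at V (6>3); Opt4 at V (6>5); Opt5 at V (6>0).
Opt4: no other strategy beats it everywhere (Opt1 at V (5=5); Opt2 at V (5>3); Opt3 at X (2>1); Opt5 at V (5>0)).
Opt5: dominated, since Opt3 does at least as well everywhere (V: 6>0, W: 9>8, X: 1>0, Y: 8>5, Z: 1>-1).

Opt1, Opt2, Opt5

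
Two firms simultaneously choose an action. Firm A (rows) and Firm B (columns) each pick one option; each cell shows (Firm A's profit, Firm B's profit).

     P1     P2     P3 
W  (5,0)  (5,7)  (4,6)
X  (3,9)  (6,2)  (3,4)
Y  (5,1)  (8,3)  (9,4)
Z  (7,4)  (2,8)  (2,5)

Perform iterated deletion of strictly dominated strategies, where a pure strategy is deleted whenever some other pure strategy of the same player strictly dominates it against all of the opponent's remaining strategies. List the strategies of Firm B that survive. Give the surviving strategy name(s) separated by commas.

For Firm A, Y strictly dominates X on the remaining columns (P1: 5>3, P2: 8>6, P3: 9>3); eliminate X.
Column P1 is eliminated: P2 beats it against every remaining row (W: 7>0, Y: 3>1, Z: 8>4).
For Firm A, Y strictly dominates W on the remaining columns (P2: 8>5, P3: 9>4); eliminate W.
For Firm A, Y strictly dominates Z on the remaining columns (P2: 8>2, P3: 9>2); eliminate Z.
For Firm B, P3 strictly dominates P2 on the remaining rows (Y: 4>3); eliminate P2.
Among the remaining strategies, none is strictly dominated by another pure strategy of the same player, so the elimination stops.
Surviving strategies — Firm A: {Y}; Firm B: {P3}.

P3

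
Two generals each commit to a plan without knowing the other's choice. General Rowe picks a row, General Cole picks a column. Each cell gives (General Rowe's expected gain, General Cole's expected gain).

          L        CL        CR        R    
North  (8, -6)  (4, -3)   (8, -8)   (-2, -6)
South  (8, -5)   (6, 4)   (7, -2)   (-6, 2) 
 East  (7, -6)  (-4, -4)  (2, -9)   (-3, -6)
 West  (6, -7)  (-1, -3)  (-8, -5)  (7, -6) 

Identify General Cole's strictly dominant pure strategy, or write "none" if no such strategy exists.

CL

CL vs L: North: -3>-6, South: 4>-5, East: -4>-6, West: -3>-7.
CL vs CR: North: -3>-8, South: 4>-2, East: -4>-9, West: -3>-5.
CL vs R: North: -3>-6, South: 4>2, East: -4>-6, West: -3>-6.
CL strictly beats every other strategy against every opponent action, so it is strictly dominant.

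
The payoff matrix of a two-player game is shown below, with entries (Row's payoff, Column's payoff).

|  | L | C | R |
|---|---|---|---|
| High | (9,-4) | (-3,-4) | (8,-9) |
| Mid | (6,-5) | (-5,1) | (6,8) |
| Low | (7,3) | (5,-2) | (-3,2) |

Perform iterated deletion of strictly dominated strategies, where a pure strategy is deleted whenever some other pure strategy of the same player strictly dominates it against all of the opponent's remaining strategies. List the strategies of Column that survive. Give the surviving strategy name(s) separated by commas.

L, C

Row Mid is eliminated: High beats it against every remaining column (L: 9>6, C: -3>-5, R: 8>6).
Column's strategy R is strictly dominated by L (High: -4>-9, Low: 3>2) and is removed.
Among the remaining strategies, none is strictly dominated by another pure strategy of the same player, so the elimination stops.
Surviving strategies — Row: {High, Low}; Column: {L, C}.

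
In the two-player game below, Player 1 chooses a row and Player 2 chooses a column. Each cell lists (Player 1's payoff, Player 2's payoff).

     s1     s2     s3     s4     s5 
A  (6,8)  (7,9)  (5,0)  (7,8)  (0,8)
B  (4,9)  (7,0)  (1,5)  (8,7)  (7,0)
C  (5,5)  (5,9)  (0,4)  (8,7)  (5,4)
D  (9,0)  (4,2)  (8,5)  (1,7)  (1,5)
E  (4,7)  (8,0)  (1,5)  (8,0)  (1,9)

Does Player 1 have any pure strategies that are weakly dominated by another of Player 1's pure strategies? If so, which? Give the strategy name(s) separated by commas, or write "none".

none

A is not dominated — it holds its own against B at s1 (6>4); C at s1 (6>5); D at s2 (7>4); E at s1 (6>4).
B: no other strategy beats it everywhere (A at s4 (8>7); C at s2 (7>5); D at s2 (7>4); E at s5 (7>1)).
C: no other strategy beats it everywhere (A at s4 (8>7); B at s1 (5>4); D at s2 (5>4); E at s1 (5>4)).
D: no other strategy beats it everywhere (A at s1 (9>6); B at s1 (9>4); C at s1 (9>5); E at s1 (9>4)).
E: no other strategy beats it everywhere (A at s2 (8>7); B at s2 (8>7); C at s2 (8>5); D at s2 (8>4)).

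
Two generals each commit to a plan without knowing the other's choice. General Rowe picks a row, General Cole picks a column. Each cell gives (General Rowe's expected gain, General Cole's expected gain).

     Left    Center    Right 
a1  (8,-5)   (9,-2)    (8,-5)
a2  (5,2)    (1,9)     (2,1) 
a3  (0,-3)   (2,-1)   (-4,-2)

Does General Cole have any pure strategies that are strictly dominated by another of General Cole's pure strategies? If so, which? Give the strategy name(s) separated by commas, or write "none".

Center strictly dominates Left — a1: -2>-5, a2: 9>2, a3: -1>-3.
Center: no other strategy beats it everywhere (Left at a1 (-2>-5); Right at a1 (-2>-5)).
Right is strictly dominated by Center (a1: -2>-5, a2: 9>1, a3: -1>-2).

Left, Right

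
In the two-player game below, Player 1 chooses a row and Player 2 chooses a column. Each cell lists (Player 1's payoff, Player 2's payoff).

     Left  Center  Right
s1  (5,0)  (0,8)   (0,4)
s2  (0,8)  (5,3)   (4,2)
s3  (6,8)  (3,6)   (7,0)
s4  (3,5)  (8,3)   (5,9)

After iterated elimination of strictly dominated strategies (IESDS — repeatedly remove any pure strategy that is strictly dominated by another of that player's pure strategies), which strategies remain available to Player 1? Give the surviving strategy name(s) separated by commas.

Row s1 is eliminated: s3 beats it against every remaining column (Left: 6>5, Center: 3>0, Right: 7>0).
Row s2 is eliminated: s4 beats it against every remaining column (Left: 3>0, Center: 8>5, Right: 5>4).
For Player 2, Left strictly dominates Center on the remaining rows (s3: 8>6, s4: 5>3); eliminate Center.
Row s4 is eliminated: s3 beats it against every remaining column (Left: 6>3, Right: 7>5).
For Player 2, Left strictly dominates Right on the remaining rows (s3: 8>0); eliminate Right.
Among the remaining strategies, none is strictly dominated by another pure strategy of the same player, so the elimination stops.
Surviving strategies — Player 1: {s3}; Player 2: {Left}.

s3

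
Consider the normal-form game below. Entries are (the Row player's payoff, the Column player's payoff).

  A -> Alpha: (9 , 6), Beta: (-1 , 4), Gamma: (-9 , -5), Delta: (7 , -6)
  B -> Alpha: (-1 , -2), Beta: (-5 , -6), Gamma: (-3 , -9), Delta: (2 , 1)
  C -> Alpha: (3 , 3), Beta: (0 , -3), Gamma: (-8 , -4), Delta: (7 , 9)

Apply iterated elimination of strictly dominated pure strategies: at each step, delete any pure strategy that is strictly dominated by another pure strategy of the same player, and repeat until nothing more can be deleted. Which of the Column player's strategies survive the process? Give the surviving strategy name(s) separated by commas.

For the Column player, Alpha strictly dominates Beta on the remaining rows (A: 6>4, B: -2>-6, C: 3>-3); eliminate Beta.
For the Column player, Alpha strictly dominates Gamma on the remaining rows (A: 6>-5, B: -2>-9, C: 3>-4); eliminate Gamma.
The Row player's strategy B is strictly dominated by A (Alpha: 9>-1, Delta: 7>2) and is removed.
Among the remaining strategies, none is strictly dominated by another pure strategy of the same player, so the elimination stops.
Surviving strategies — the Row player: {A, C}; the Column player: {Alpha, Delta}.

Alpha, Delta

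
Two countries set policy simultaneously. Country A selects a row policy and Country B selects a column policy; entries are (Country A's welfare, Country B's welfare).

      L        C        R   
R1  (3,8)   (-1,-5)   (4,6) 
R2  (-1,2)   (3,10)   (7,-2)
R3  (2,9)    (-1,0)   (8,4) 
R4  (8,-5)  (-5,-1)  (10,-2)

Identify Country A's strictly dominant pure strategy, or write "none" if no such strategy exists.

R1 fails to dominate R2 at C (-1<3).
R2 fails to dominate R1 at L (-1<3).
R3 fails to dominate R1 at L (2<3).
R4 fails to dominate R1 at C (-5<-1).
No single strategy dominates all the others.

none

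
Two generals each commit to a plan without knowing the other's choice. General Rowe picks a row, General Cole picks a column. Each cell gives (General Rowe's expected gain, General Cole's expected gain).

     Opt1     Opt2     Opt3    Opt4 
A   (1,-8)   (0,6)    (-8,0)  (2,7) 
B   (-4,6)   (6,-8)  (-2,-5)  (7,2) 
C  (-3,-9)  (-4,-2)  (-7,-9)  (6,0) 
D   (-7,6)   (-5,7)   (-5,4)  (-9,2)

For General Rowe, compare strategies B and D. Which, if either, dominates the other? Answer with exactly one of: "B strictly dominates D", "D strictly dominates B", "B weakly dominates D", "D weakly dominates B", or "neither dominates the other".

B strictly dominates D

B's payoffs vs D's, by General Cole's action — Opt1: -4>-7, Opt2: 6>-5, Opt3: -2>-5, Opt4: 7>-9.
B gives a strictly higher payoff against each opponent action, so B strictly dominates D.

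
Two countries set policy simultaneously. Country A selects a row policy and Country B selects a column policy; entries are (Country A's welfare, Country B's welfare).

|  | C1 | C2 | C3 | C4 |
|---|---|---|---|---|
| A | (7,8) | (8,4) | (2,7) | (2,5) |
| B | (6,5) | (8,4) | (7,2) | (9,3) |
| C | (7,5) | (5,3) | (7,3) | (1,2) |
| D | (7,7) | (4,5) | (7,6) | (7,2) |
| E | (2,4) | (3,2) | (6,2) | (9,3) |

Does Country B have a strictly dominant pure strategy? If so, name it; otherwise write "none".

C1 vs C2: A: 8>4, B: 5>4, C: 5>3, D: 7>5, E: 4>2.
C1 vs C3: A: 8>7, B: 5>2, C: 5>3, D: 7>6, E: 4>2.
C1 vs C4: A: 8>5, B: 5>3, C: 5>2, D: 7>2, E: 4>3.
C1 strictly beats every other strategy against every opponent action, so it is strictly dominant.

C1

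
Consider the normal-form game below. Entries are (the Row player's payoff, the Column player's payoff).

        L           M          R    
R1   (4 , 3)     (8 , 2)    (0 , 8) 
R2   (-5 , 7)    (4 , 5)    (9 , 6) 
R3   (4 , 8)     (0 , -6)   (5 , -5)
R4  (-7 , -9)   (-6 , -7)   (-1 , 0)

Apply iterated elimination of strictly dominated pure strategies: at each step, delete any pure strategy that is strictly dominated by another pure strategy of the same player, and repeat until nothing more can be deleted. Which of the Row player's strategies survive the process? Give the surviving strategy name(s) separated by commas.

R1, R2, R3

Row R4 is eliminated: R1 beats it against every remaining column (L: 4>-7, M: 8>-6, R: 0>-1).
For the Column player, L strictly dominates M on the remaining rows (R1: 3>2, R2: 7>5, R3: 8>-6); eliminate M.
Among the remaining strategies, none is strictly dominated by another pure strategy of the same player, so the elimination stops.
Surviving strategies — the Row player: {R1, R2, R3}; the Column player: {L, R}.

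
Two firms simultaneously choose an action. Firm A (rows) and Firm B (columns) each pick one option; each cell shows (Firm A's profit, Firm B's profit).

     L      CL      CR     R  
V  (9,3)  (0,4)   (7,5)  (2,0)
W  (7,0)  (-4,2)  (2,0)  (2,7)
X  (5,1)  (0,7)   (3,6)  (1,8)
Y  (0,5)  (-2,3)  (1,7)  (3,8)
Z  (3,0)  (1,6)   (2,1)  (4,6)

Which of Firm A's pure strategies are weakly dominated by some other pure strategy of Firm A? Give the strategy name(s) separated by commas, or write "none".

V is not dominated — it holds its own against W at L (9>7); X at L (9>5); Y at L (9>0); Z at L (9>3).
W is weakly dominated by V (L: 9>7, CL: 0>-4, CR: 7>2, R: 2=2).
V weakly dominates X — L: 9>5, CL: 0=0, CR: 7>3, R: 2>1.
Y: dominated, since Z does at least as well everywhere (L: 3>0, CL: 1>-2, CR: 2>1, R: 4>3).
Nothing dominates Z: V at CL (1>0); W at CL (1>-4); X at CL (1>0); Y at L (3>0).

W, X, Y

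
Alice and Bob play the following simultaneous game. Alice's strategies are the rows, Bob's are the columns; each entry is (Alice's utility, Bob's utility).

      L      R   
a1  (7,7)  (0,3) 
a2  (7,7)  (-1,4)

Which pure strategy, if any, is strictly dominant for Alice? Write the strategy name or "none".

none

a1 fails to dominate a2 at L (7=7).
a2 fails to dominate a1 at L (7=7).
No single strategy dominates all the others.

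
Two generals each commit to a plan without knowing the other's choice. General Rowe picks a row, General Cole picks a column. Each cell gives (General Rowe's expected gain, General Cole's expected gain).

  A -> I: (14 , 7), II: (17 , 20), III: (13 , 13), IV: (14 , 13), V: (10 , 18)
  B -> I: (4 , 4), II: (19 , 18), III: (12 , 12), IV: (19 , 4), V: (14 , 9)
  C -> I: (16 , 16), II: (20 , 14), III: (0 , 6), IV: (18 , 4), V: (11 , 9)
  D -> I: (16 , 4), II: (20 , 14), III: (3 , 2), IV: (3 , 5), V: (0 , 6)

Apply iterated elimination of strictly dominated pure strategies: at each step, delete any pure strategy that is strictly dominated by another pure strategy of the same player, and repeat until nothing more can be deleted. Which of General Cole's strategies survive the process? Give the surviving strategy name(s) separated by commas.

For General Cole, II strictly dominates III on the remaining rows (A: 20>13, B: 18>12, C: 14>6, D: 14>2); eliminate III.
General Rowe's strategy A is strictly dominated by C (I: 16>14, II: 20>17, IV: 18>14, V: 11>10) and is removed.
General Cole's strategy IV is strictly dominated by II (B: 18>4, C: 14>4, D: 14>5) and is removed.
General Cole's strategy V is strictly dominated by II (B: 18>9, C: 14>9, D: 14>6) and is removed.
General Rowe's strategy B is strictly dominated by C (I: 16>4, II: 20>19) and is removed.
Among the remaining strategies, none is strictly dominated by another pure strategy of the same player, so the elimination stops.
Surviving strategies — General Rowe: {C, D}; General Cole: {I, II}.

I, II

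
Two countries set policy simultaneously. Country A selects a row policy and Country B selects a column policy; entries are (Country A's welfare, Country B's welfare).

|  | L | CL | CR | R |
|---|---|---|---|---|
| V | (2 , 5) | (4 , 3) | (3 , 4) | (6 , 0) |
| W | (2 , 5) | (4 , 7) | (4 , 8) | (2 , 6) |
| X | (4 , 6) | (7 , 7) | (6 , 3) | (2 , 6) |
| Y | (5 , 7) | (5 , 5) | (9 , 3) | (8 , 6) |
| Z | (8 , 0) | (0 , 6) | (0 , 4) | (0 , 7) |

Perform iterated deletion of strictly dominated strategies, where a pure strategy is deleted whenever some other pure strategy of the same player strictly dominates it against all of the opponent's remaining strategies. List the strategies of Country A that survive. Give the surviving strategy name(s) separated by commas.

Row V is eliminated: Y beats it against every remaining column (L: 5>2, CL: 5>4, CR: 9>3, R: 8>6).
For Country A, Y strictly dominates W on the remaining columns (L: 5>2, CL: 5>4, CR: 9>4, R: 8>2); eliminate W.
Column CR is eliminated: CL beats it against every remaining row (X: 7>3, Y: 5>3, Z: 6>4).
Among the remaining strategies, none is strictly dominated by another pure strategy of the same player, so the elimination stops.
Surviving strategies — Country A: {X, Y, Z}; Country B: {L, CL, R}.

X, Y, Z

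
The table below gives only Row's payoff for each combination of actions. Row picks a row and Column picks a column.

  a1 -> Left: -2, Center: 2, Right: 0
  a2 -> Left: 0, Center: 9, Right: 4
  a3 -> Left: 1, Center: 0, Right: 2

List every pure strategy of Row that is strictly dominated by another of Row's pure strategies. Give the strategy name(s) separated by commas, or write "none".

a1: dominated, since a2 does at least as well everywhere (Left: 0>-2, Center: 9>2, Right: 4>0).
a2: no other strategy beats it everywhere (a1 at Left (0>-2); a3 at Center (9>0)).
Nothing dominates a3: a1 at Left (1>-2); a2 at Left (1>0).

a1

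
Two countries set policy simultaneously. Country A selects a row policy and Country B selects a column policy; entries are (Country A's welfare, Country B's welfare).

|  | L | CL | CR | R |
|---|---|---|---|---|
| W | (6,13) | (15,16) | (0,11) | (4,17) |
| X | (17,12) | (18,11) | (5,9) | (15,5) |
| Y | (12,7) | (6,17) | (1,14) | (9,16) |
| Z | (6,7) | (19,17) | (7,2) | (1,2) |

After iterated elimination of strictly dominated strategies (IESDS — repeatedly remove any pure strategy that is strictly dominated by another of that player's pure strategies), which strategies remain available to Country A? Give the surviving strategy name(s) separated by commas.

X, Z

For Country A, X strictly dominates W on the remaining columns (L: 17>6, CL: 18>15, CR: 5>0, R: 15>4); eliminate W.
Country A's strategy Y is strictly dominated by X (L: 17>12, CL: 18>6, CR: 5>1, R: 15>9) and is removed.
For Country B, L strictly dominates CR on the remaining rows (X: 12>9, Z: 7>2); eliminate CR.
For Country B, L strictly dominates R on the remaining rows (X: 12>5, Z: 7>2); eliminate R.
Among the remaining strategies, none is strictly dominated by another pure strategy of the same player, so the elimination stops.
Surviving strategies — Country A: {X, Z}; Country B: {L, CL}.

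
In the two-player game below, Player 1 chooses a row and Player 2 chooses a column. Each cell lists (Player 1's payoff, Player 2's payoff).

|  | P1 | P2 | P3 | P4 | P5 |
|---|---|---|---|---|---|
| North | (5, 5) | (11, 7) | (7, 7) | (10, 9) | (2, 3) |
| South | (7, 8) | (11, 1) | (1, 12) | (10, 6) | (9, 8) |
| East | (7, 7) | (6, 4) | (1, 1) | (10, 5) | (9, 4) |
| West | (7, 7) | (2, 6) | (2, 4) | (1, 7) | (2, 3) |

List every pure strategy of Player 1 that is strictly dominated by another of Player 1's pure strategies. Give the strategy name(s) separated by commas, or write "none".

none

North is not dominated — it holds its own against South at P2 (11=11); East at P2 (11>6); West at P2 (11>2).
South: no other strategy beats it everywhere (North at P1 (7>5); East at P1 (7=7); West at P1 (7=7)).
East is not dominated — it holds its own against North at P1 (7>5); South at P1 (7=7); West at P1 (7=7).
Nothing dominates West: North at P1 (7>5); South at P1 (7=7); East at P1 (7=7).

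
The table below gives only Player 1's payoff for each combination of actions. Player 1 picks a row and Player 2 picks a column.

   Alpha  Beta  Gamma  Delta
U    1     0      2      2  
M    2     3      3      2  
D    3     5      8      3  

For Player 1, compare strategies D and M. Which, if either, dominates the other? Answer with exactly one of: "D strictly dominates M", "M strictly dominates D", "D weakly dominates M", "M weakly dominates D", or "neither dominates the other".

Compare D to M across each choice by Player 2: Alpha: 3>2, Beta: 5>3, Gamma: 8>3, Delta: 3>2.
Every comparison favours D, so D strictly dominates M.

D strictly dominates M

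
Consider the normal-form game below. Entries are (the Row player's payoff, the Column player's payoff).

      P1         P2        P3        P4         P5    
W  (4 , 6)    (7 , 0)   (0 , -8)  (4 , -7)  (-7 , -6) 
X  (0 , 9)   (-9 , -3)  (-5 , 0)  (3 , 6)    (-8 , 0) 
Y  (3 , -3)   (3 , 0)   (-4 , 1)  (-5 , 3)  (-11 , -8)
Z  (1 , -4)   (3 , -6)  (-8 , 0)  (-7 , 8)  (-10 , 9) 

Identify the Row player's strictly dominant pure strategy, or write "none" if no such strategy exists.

W vs X: P1: 4>0, P2: 7>-9, P3: 0>-5, P4: 4>3, P5: -7>-8.
W vs Y: P1: 4>3, P2: 7>3, P3: 0>-4, P4: 4>-5, P5: -7>-11.
W vs Z: P1: 4>1, P2: 7>3, P3: 0>-8, P4: 4>-7, P5: -7>-10.
W strictly beats every other strategy against every opponent action, so it is strictly dominant.

W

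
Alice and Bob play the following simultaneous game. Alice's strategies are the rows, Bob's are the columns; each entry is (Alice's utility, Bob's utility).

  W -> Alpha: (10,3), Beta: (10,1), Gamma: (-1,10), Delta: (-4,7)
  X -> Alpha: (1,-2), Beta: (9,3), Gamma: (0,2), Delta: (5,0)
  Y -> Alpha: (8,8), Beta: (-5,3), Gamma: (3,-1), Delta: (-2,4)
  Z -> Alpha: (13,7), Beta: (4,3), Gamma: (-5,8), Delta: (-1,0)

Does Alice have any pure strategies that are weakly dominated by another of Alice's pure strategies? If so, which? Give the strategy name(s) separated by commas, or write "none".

none

W is not dominated — it holds its own against X at Alpha (10>1); Y at Alpha (10>8); Z at Beta (10>4).
X: no other strategy beats it everywhere (W at Gamma (0>-1); Y at Beta (9>-5); Z at Beta (9>4)).
Nothing dominates Y: W at Gamma (3>-1); X at Alpha (8>1); Z at Gamma (3>-5).
Z: no other strategy beats it everywhere (W at Alpha (13>10); X at Alpha (13>1); Y at Alpha (13>8)).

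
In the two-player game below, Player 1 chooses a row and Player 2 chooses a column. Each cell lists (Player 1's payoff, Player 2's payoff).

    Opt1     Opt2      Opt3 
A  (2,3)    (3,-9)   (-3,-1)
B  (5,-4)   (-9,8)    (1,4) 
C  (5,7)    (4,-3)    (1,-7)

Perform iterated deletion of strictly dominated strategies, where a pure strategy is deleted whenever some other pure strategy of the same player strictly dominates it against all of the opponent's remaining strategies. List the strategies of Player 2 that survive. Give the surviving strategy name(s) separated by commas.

For Player 1, C strictly dominates A on the remaining columns (Opt1: 5>2, Opt2: 4>3, Opt3: 1>-3); eliminate A.
For Player 2, Opt2 strictly dominates Opt3 on the remaining rows (B: 8>4, C: -3>-7); eliminate Opt3.
Among the remaining strategies, none is strictly dominated by another pure strategy of the same player, so the elimination stops.
Surviving strategies — Player 1: {B, C}; Player 2: {Opt1, Opt2}.

Opt1, Opt2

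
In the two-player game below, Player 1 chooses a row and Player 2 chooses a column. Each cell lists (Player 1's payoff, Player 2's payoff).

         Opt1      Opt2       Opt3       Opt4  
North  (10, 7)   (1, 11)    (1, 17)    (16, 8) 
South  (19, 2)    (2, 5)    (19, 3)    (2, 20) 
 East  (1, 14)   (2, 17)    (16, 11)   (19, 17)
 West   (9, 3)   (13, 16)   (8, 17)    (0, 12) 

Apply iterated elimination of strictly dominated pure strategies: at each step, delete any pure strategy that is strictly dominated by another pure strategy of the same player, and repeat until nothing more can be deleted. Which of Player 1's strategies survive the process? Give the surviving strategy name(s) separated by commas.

South, East, West

Column Opt1 is eliminated: Opt2 beats it against every remaining row (North: 11>7, South: 5>2, East: 17>14, West: 16>3).
For Player 1, East strictly dominates North on the remaining columns (Opt2: 2>1, Opt3: 16>1, Opt4: 19>16); eliminate North.
Among the remaining strategies, none is strictly dominated by another pure strategy of the same player, so the elimination stops.
Surviving strategies — Player 1: {South, East, West}; Player 2: {Opt2, Opt3, Opt4}.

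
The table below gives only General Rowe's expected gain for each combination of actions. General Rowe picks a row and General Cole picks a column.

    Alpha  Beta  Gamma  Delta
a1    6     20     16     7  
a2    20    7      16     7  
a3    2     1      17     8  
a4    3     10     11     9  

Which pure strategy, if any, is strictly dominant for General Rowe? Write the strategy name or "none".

none

a1 fails to dominate a2 at Alpha (6<20).
a2 fails to dominate a1 at Beta (7<20).
a3 fails to dominate a1 at Alpha (2<6).
a4 fails to dominate a1 at Alpha (3<6).
No single strategy dominates all the others.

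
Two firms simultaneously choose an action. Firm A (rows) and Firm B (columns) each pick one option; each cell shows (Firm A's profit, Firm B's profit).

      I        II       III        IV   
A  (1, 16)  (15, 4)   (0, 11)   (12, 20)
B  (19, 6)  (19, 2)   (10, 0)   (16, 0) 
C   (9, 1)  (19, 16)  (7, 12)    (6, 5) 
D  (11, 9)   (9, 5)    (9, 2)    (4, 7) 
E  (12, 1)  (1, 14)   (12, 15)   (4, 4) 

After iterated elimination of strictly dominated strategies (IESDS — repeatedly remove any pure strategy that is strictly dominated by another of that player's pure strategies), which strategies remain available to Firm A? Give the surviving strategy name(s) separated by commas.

B, C, E

For Firm A, B strictly dominates A on the remaining columns (I: 19>1, II: 19>15, III: 10>0, IV: 16>12); eliminate A.
Row D is eliminated: B beats it against every remaining column (I: 19>11, II: 19>9, III: 10>9, IV: 16>4).
Firm B's strategy IV is strictly dominated by II (B: 2>0, C: 16>5, E: 14>4) and is removed.
Among the remaining strategies, none is strictly dominated by another pure strategy of the same player, so the elimination stops.
Surviving strategies — Firm A: {B, C, E}; Firm B: {I, II, III}.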